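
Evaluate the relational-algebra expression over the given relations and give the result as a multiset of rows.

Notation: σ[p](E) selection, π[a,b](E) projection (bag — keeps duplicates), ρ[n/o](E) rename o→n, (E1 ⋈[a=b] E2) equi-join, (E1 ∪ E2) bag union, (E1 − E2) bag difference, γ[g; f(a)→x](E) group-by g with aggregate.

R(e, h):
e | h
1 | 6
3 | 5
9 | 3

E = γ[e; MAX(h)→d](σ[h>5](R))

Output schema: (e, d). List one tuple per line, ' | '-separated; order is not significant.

Per-node cardinality:
  R → 3
  σ[h>5](R) → 1
  γ[e; MAX(h)→d](σ[h>5](R)) → 1

== RESULT ==
e | d
1 | 6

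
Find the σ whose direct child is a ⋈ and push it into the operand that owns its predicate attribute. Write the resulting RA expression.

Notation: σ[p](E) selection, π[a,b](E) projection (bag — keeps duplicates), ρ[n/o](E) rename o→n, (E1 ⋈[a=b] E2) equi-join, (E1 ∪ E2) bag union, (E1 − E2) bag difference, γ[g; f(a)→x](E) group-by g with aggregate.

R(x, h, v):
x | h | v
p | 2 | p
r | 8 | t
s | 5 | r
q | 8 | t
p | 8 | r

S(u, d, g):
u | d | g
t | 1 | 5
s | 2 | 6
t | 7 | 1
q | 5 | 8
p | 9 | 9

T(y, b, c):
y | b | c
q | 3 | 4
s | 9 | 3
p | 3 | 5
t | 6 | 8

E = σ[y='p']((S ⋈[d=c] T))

σ filters on y, owned by the right side.
E' = (S ⋈[d=c] σ[y='p'](T))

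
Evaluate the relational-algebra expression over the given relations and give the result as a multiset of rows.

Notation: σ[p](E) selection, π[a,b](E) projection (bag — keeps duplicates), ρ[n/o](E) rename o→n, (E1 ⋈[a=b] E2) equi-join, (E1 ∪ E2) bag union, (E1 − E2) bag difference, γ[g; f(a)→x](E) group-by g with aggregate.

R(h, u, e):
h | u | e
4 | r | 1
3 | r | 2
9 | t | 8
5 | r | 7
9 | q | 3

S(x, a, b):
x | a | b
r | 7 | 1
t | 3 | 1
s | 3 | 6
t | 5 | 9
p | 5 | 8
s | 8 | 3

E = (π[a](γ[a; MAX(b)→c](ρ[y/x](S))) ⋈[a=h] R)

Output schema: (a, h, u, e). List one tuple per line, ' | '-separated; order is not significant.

Row counts bottom-up:
  S → 6
  ρ[y/x](S) → 6
  γ[a; MAX(b)→c](ρ[y/x](S)) → 4
  π[a](γ[a; MAX(b)→c](ρ[y/x](S))) → 4
  R → 5
  (π[a](γ[a; MAX(b)→c](ρ[y/x](S))) ⋈[a=h] R) → 2

== RESULT ==
a | h | u | e
3 | 3 | r | 2
5 | 5 | r | 7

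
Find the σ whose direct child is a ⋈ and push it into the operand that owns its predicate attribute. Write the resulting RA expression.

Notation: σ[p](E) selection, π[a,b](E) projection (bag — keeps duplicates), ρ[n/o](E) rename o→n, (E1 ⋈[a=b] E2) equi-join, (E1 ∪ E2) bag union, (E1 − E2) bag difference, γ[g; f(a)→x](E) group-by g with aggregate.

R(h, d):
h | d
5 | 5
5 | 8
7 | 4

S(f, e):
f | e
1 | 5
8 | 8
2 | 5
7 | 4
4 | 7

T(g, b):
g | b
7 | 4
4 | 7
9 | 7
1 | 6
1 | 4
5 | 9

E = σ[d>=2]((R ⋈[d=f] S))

σ filters on d, owned by the left side.
E' = (σ[d>=2](R) ⋈[d=f] S)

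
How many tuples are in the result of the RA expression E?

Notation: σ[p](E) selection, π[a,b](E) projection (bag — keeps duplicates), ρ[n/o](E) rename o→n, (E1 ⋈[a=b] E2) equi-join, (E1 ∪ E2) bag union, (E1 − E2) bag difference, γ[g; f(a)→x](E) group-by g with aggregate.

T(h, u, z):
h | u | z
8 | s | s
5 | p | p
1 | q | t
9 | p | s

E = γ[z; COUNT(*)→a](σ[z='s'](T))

Per-node cardinality:
  T → 4
  σ[z='s'](T) → 2
  γ[z; COUNT(*)→a](σ[z='s'](T)) → 1

|E| = 1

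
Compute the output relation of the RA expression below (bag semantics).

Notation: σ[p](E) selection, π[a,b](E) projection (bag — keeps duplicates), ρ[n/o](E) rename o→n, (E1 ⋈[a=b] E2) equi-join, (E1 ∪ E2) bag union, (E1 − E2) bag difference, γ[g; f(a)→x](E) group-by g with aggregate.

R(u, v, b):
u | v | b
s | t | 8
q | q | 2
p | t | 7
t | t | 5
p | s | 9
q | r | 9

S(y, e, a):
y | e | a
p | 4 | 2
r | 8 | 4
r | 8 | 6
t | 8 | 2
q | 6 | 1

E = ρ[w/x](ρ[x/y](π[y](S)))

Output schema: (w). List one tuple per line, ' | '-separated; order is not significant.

Subexpression sizes:
  S → 5
  π[y](S) → 5
  ρ[x/y](π[y](S)) → 5
  ρ[w/x](ρ[x/y](π[y](S))) → 5

== RESULT ==
w
p
q
r
r
t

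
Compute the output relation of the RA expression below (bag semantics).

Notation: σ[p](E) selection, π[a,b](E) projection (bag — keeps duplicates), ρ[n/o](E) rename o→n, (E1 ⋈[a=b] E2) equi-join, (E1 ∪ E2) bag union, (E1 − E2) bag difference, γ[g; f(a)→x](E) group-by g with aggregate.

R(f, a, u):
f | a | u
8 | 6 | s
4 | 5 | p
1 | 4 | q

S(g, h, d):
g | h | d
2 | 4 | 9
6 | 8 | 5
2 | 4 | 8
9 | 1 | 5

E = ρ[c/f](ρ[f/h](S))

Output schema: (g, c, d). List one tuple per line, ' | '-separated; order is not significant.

Row counts bottom-up:
  S → 4
  ρ[f/h](S) → 4
  ρ[c/f](ρ[f/h](S)) → 4

== RESULT ==
g | c | d
2 | 4 | 8
2 | 4 | 9
6 | 8 | 5
9 | 1 | 5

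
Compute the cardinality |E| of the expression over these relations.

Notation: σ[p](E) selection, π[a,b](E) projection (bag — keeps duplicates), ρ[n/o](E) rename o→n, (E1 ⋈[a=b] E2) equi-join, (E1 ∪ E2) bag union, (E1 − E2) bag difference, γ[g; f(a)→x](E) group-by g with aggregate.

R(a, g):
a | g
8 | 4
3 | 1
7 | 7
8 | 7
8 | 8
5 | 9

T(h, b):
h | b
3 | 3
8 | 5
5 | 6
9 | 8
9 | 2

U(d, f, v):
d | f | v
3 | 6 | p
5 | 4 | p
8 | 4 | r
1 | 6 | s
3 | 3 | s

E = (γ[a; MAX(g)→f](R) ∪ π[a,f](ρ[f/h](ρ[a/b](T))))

Row counts bottom-up:
  R → 6
  γ[a; MAX(g)→f](R) → 4
  T → 5
  ρ[a/b](T) → 5
  ρ[f/h](ρ[a/b](T)) → 5
  π[a,f](ρ[f/h](ρ[a/b](T))) → 5
  (γ[a; MAX(g)→f](R) ∪ π[a,f](ρ[f/h](ρ[a/b](T)))) → 9

|E| = 9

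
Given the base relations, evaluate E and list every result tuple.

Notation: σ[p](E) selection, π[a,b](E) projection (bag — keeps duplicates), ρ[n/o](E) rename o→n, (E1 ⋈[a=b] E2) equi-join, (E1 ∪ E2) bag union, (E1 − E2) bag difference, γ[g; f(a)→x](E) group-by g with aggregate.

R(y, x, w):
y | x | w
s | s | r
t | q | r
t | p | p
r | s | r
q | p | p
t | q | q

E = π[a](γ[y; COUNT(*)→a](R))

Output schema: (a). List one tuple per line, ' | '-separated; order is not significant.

Stepwise |·|:
  R → 6
  γ[y; COUNT(*)→a](R) → 4
  π[a](γ[y; COUNT(*)→a](R)) → 4

== RESULT ==
a
1
1
1
3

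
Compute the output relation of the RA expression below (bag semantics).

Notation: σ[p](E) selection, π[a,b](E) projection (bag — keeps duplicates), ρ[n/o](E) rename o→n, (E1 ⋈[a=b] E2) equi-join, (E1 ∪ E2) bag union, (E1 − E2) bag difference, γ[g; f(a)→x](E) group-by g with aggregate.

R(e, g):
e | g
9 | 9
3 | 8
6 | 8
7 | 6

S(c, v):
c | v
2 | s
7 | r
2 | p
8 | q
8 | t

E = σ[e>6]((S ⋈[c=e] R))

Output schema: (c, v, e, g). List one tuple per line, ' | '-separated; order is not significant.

Row counts bottom-up:
  S → 5
  R → 4
  (S ⋈[c=e] R) → 1
  σ[e>6]((S ⋈[c=e] R)) → 1

== RESULT ==
c | v | e | g
7 | r | 7 | 6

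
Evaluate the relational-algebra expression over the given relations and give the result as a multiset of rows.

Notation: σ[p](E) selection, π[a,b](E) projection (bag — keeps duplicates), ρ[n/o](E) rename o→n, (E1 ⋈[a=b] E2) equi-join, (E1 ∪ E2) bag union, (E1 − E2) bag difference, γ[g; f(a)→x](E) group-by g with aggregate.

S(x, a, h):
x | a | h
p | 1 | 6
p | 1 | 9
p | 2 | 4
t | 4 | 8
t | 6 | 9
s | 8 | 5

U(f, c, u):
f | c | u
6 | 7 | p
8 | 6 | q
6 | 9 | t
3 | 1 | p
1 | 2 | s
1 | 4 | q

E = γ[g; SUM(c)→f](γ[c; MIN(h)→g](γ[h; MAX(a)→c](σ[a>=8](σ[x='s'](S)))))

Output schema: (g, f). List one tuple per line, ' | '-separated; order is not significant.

Stepwise |·|:
  S → 6
  σ[x='s'](S) → 1
  σ[a>=8](σ[x='s'](S)) → 1
  γ[h; MAX(a)→c](σ[a>=8](σ[x='s'](S))) → 1
  γ[c; MIN(h)→g](γ[h; MAX(a)→c](σ[a>=8](σ[x='s'](S)))) → 1
  γ[g; SUM(c)→f](γ[c; MIN(h)→g](γ[h; MAX(a)→c](σ[a>=8](σ[x='s'](S))))) → 1

== RESULT ==
g | f
5 | 8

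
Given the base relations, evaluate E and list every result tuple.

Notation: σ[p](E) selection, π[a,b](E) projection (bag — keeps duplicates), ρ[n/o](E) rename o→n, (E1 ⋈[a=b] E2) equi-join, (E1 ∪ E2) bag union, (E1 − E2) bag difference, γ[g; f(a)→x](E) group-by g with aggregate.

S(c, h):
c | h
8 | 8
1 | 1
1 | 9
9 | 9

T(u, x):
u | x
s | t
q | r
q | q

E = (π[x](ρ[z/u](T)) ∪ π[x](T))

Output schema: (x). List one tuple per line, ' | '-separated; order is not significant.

Subexpression sizes:
  T → 3
  ρ[z/u](T) → 3
  π[x](ρ[z/u](T)) → 3
  T → 3
  π[x](T) → 3
  (π[x](ρ[z/u](T)) ∪ π[x](T)) → 6

== RESULT ==
x
q
q
r
r
t
t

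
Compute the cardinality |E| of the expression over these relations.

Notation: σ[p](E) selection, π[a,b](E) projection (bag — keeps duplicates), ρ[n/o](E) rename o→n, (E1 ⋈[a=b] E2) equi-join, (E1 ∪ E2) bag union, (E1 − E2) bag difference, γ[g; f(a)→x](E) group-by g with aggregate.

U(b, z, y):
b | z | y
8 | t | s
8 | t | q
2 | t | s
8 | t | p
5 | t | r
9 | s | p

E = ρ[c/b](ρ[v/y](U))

Per-node cardinality:
  U → 6
  ρ[v/y](U) → 6
  ρ[c/b](ρ[v/y](U)) → 6

|E| = 6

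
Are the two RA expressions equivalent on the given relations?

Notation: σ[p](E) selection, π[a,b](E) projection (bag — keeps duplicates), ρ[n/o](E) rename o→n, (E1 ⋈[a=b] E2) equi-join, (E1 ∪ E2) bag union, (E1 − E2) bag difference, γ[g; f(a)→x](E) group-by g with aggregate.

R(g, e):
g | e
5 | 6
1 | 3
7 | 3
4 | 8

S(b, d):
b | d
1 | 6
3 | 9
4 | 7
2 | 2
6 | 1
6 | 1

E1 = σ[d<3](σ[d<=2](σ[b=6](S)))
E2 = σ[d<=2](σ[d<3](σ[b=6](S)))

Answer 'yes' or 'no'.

E1 subexpression sizes:
  S → 6
  σ[b=6](S) → 2
  σ[d<=2](σ[b=6](S)) → 2
  σ[d<3](σ[d<=2](σ[b=6](S))) → 2
E2 subexpression sizes:
  S → 6
  σ[b=6](S) → 2
  σ[d<3](σ[b=6](S)) → 2
  σ[d<=2](σ[d<3](σ[b=6](S))) → 2

E1 and E2 produce the same multiset:
b | d
6 | 1
6 | 1

yes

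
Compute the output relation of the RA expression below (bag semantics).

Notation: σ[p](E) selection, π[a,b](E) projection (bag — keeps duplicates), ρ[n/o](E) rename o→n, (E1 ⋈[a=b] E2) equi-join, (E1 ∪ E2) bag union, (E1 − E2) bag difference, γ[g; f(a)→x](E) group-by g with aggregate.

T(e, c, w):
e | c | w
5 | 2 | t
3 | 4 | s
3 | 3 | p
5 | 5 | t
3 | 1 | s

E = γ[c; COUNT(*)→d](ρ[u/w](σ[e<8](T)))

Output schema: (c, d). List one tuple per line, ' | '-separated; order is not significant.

Subexpression sizes:
  T → 5
  σ[e<8](T) → 5
  ρ[u/w](σ[e<8](T)) → 5
  γ[c; COUNT(*)→d](ρ[u/w](σ[e<8](T))) → 5

== RESULT ==
c | d
1 | 1
2 | 1
3 | 1
4 | 1
5 | 1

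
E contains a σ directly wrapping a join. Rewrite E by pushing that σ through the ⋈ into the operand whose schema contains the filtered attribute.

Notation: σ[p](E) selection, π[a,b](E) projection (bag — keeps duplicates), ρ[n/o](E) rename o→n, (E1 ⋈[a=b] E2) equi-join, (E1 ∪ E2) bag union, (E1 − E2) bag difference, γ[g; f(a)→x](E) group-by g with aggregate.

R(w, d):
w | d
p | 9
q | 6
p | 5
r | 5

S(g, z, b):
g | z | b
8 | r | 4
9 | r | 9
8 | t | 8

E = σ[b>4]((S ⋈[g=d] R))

σ filters on b, owned by the left side.
E' = (σ[b>4](S) ⋈[g=d] R)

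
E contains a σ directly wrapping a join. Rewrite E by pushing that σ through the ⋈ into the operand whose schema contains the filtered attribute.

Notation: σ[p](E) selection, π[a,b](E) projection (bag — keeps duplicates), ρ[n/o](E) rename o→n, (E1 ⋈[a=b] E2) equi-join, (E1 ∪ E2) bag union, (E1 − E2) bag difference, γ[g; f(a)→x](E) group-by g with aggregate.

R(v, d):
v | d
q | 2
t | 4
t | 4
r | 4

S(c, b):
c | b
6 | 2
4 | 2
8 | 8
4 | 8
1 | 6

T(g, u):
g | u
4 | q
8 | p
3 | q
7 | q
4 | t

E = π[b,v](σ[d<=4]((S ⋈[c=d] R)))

σ filters on d, owned by the right side.
E' = π[b,v]((S ⋈[c=d] σ[d<=4](R)))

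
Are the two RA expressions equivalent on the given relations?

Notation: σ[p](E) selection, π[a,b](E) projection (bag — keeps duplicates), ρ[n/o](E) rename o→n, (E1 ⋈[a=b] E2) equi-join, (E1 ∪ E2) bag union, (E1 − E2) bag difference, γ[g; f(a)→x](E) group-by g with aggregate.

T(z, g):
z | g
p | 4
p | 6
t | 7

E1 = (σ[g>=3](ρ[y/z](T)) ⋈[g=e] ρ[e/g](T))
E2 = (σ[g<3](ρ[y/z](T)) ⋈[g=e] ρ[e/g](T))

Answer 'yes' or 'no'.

E1 stepwise |·|:
  T → 3
  ρ[y/z](T) → 3
  σ[g>=3](ρ[y/z](T)) → 3
  T → 3
  ρ[e/g](T) → 3
  (σ[g>=3](ρ[y/z](T)) ⋈[g=e] ρ[e/g](T)) → 3
E2 stepwise |·|:
  T → 3
  ρ[y/z](T) → 3
  σ[g<3](ρ[y/z](T)) → 0
  T → 3
  ρ[e/g](T) → 3
  (σ[g<3](ρ[y/z](T)) ⋈[g=e] ρ[e/g](T)) → 0

E1 result:
y | g | z | e
p | 4 | p | 4
p | 6 | p | 6
t | 7 | t | 7
E2 result:
y | g | z | e
(0 rows)
Witness: ('t', 7, 't', 7) appears 1× in E1 but 0× in E2.

no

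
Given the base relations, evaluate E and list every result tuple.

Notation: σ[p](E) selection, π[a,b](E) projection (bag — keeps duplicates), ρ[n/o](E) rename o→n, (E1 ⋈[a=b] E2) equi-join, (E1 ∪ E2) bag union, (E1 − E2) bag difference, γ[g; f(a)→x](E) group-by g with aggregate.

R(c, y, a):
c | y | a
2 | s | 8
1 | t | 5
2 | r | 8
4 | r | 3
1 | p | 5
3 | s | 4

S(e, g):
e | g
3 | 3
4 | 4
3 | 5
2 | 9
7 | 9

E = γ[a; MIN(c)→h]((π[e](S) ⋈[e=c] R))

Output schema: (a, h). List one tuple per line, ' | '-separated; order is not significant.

Row counts bottom-up:
  S → 5
  π[e](S) → 5
  R → 6
  (π[e](S) ⋈[e=c] R) → 5
  γ[a; MIN(c)→h]((π[e](S) ⋈[e=c] R)) → 3

== RESULT ==
a | h
3 | 4
4 | 3
8 | 2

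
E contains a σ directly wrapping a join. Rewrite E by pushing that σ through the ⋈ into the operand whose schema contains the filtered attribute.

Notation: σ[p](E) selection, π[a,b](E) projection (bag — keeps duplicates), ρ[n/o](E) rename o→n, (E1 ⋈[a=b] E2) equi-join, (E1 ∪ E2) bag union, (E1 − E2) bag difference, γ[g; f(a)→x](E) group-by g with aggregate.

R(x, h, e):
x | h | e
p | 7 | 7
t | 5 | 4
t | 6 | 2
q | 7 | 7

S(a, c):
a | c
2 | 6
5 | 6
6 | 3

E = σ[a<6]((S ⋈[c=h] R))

σ filters on a, owned by the left side.
E' = (σ[a<6](S) ⋈[c=h] R)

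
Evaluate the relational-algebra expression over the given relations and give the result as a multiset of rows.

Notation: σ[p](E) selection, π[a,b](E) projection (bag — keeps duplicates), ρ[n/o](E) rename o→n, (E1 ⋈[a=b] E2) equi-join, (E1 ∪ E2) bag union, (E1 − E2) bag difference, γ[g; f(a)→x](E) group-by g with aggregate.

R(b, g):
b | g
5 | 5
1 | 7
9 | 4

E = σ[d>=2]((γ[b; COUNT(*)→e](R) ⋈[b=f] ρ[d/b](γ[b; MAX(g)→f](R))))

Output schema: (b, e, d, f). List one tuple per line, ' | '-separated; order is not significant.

Per-node cardinality:
  R → 3
  γ[b; COUNT(*)→e](R) → 3
  R → 3
  γ[b; MAX(g)→f](R) → 3
  ρ[d/b](γ[b; MAX(g)→f](R)) → 3
  (γ[b; COUNT(*)→e](R) ⋈[b=f] ρ[d/b](γ[b; MAX(g)→f](R))) → 1
  σ[d>=2]((γ[b; COUNT(*)→e](R) ⋈[b=f] ρ[d/b](γ[b; MAX(g)→f](R)))) → 1

== RESULT ==
b | e | d | f
5 | 1 | 5 | 5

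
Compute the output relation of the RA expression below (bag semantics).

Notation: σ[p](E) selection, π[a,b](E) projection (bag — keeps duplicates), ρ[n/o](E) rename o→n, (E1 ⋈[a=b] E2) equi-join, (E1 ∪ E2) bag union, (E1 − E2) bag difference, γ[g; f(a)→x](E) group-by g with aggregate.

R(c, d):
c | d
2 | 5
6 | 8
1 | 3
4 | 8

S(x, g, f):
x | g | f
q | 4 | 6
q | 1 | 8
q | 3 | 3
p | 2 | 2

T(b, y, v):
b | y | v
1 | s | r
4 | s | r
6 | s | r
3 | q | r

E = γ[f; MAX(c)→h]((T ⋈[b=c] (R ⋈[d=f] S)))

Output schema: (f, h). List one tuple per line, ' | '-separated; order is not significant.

Per-node cardinality:
  T → 4
  R → 4
  S → 4
  (R ⋈[d=f] S) → 3
  (T ⋈[b=c] (R ⋈[d=f] S)) → 3
  γ[f; MAX(c)→h]((T ⋈[b=c] (R ⋈[d=f] S))) → 2

== RESULT ==
f | h
3 | 1
8 | 6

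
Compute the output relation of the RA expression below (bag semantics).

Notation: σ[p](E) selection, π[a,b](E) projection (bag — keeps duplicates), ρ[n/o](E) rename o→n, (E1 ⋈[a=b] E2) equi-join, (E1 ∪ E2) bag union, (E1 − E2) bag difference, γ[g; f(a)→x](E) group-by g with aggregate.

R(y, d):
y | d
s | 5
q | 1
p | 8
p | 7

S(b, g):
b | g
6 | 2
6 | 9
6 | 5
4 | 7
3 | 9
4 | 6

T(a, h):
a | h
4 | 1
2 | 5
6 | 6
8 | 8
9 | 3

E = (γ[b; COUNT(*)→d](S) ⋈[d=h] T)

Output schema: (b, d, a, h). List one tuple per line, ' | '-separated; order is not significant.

Row counts bottom-up:
  S → 6
  γ[b; COUNT(*)→d](S) → 3
  T → 5
  (γ[b; COUNT(*)→d](S) ⋈[d=h] T) → 2

== RESULT ==
b | d | a | h
3 | 1 | 4 | 1
6 | 3 | 9 | 3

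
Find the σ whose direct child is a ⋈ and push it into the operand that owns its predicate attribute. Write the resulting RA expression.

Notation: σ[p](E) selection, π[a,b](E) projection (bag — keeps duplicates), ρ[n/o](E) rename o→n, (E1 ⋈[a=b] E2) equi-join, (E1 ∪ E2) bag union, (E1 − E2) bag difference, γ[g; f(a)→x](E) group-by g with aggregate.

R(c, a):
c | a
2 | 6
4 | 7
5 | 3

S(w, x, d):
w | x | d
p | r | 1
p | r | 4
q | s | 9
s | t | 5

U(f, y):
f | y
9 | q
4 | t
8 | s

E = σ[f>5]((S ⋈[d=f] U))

σ filters on f, owned by the right side.
E' = (S ⋈[d=f] σ[f>5](U))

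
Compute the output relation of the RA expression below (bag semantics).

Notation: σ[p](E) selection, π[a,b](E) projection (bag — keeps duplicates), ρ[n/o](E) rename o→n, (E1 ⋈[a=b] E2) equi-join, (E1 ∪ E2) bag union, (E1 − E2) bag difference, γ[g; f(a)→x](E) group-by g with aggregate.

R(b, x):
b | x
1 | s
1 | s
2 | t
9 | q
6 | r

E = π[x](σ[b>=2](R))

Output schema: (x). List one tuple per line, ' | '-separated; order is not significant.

Row counts bottom-up:
  R → 5
  σ[b>=2](R) → 3
  π[x](σ[b>=2](R)) → 3

== RESULT ==
x
q
r
t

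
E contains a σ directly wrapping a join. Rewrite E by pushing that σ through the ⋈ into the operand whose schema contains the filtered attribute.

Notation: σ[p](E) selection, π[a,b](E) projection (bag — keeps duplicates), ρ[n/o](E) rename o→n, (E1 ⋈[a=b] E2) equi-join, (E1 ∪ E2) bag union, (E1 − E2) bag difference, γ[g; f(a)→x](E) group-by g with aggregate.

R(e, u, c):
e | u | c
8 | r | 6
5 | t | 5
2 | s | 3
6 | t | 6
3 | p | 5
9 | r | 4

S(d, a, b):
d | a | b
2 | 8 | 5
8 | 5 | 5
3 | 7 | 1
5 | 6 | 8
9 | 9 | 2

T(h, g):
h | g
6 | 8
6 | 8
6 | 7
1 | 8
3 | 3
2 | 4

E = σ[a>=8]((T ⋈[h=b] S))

σ filters on a, owned by the right side.
E' = (T ⋈[h=b] σ[a>=8](S))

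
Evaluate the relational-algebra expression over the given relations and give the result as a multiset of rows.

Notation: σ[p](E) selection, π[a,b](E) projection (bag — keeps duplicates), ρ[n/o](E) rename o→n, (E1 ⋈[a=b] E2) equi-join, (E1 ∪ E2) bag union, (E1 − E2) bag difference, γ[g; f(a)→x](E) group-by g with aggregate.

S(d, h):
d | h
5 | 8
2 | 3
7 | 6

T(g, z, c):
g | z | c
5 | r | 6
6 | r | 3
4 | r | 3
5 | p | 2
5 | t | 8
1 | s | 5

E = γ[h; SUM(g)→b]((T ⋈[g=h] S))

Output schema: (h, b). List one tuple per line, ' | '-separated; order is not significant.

Stepwise |·|:
  T → 6
  S → 3
  (T ⋈[g=h] S) → 1
  γ[h; SUM(g)→b]((T ⋈[g=h] S)) → 1

== RESULT ==
h | b
6 | 6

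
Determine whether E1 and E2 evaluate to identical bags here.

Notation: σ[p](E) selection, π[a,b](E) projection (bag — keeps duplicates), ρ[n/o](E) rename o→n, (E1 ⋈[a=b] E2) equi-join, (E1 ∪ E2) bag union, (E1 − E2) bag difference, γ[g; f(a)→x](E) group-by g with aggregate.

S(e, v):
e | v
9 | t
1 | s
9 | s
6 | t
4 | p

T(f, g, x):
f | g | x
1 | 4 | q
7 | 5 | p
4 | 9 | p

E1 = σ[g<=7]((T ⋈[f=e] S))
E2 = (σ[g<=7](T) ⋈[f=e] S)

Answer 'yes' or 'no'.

E1 row counts bottom-up:
  T → 3
  S → 5
  (T ⋈[f=e] S) → 2
  σ[g<=7]((T ⋈[f=e] S)) → 1
E2 row counts bottom-up:
  T → 3
  σ[g<=7](T) → 2
  S → 5
  (σ[g<=7](T) ⋈[f=e] S) → 1

E1 and E2 produce the same multiset:
f | g | x | e | v
1 | 4 | q | 1 | s

yes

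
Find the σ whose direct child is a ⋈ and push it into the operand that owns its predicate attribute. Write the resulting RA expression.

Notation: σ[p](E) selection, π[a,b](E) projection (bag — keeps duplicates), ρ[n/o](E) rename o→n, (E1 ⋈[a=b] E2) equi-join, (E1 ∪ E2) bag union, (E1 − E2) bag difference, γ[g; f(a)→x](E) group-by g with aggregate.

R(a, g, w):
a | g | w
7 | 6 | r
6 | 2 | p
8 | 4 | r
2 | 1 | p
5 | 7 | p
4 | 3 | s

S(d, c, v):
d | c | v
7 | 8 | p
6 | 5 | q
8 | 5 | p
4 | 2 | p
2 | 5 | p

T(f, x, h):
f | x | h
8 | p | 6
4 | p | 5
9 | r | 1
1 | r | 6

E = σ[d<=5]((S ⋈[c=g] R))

σ filters on d, owned by the left side.
E' = (σ[d<=5](S) ⋈[c=g] R)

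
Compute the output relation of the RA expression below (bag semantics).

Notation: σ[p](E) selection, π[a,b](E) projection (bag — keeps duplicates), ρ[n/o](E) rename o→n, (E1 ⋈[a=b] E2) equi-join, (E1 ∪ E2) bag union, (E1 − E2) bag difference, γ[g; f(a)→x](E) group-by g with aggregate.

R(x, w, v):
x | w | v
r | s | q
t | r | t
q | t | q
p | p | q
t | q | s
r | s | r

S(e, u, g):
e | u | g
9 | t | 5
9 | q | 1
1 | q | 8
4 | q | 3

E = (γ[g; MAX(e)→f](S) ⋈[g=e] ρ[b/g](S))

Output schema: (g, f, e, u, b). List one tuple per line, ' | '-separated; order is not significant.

Row counts bottom-up:
  S → 4
  γ[g; MAX(e)→f](S) → 4
  S → 4
  ρ[b/g](S) → 4
  (γ[g; MAX(e)→f](S) ⋈[g=e] ρ[b/g](S)) → 1

== RESULT ==
g | f | e | u | b
1 | 9 | 1 | q | 8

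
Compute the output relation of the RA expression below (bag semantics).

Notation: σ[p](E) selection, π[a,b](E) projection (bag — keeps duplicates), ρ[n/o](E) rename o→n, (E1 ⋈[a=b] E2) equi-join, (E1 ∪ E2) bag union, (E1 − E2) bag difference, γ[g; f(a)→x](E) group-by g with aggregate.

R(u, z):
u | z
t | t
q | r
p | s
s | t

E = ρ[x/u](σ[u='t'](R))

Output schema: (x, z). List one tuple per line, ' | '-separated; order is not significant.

Subexpression sizes:
  R → 4
  σ[u='t'](R) → 1
  ρ[x/u](σ[u='t'](R)) → 1

== RESULT ==
x | z
t | t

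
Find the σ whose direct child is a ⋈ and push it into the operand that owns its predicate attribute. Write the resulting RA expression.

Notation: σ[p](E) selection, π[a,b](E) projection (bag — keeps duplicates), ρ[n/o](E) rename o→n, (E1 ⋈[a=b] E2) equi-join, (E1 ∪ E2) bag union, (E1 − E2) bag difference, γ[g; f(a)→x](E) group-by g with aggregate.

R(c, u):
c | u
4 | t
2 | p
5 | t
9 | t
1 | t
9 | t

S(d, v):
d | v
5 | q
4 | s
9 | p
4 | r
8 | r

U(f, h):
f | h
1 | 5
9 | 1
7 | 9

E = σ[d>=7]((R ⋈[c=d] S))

σ filters on d, owned by the right side.
E' = (R ⋈[c=d] σ[d>=7](S))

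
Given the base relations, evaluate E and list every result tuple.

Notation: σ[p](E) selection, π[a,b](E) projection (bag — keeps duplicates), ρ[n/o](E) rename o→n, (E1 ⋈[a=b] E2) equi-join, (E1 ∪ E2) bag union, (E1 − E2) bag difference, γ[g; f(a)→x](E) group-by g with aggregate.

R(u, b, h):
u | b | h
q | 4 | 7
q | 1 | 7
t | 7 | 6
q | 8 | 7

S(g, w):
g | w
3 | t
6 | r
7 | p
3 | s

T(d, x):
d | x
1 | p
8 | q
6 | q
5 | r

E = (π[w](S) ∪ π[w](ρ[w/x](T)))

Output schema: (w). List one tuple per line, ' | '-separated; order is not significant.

Per-node cardinality:
  S → 4
  π[w](S) → 4
  T → 4
  ρ[w/x](T) → 4
  π[w](ρ[w/x](T)) → 4
  (π[w](S) ∪ π[w](ρ[w/x](T))) → 8

== RESULT ==
w
p
p
q
q
r
r
s
t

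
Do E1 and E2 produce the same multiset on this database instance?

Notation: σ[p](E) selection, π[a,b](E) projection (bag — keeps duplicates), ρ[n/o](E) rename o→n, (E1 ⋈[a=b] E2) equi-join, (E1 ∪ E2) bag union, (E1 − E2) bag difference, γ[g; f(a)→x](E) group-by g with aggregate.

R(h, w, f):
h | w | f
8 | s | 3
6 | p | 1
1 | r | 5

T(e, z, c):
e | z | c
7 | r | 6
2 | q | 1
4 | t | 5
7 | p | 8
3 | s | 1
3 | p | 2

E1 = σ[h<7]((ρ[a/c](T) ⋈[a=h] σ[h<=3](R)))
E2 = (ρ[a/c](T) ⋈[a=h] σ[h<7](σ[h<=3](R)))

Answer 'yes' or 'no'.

E1 stepwise |·|:
  T → 6
  ρ[a/c](T) → 6
  R → 3
  σ[h<=3](R) → 1
  (ρ[a/c](T) ⋈[a=h] σ[h<=3](R)) → 2
  σ[h<7]((ρ[a/c](T) ⋈[a=h] σ[h<=3](R))) → 2
E2 stepwise |·|:
  T → 6
  ρ[a/c](T) → 6
  R → 3
  σ[h<=3](R) → 1
  σ[h<7](σ[h<=3](R)) → 1
  (ρ[a/c](T) ⋈[a=h] σ[h<7](σ[h<=3](R))) → 2

E1 and E2 produce the same multiset:
e | z | a | h | w | f
2 | q | 1 | 1 | r | 5
3 | s | 1 | 1 | r | 5

yes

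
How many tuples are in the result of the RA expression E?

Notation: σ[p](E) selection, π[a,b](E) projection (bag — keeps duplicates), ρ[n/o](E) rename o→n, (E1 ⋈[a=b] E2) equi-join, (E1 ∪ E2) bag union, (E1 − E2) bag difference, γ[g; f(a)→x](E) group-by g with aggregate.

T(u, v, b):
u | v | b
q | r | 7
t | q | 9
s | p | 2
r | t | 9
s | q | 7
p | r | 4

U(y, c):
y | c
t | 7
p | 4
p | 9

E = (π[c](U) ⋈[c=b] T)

Row counts bottom-up:
  U → 3
  π[c](U) → 3
  T → 6
  (π[c](U) ⋈[c=b] T) → 5

|E| = 5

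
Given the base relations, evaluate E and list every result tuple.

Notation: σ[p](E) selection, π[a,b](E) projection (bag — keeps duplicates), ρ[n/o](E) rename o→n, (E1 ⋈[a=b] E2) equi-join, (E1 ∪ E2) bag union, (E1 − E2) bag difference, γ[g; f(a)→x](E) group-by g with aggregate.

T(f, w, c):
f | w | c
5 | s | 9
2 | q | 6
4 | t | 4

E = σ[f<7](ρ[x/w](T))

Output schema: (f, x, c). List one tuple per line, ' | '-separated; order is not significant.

Per-node cardinality:
  T → 3
  ρ[x/w](T) → 3
  σ[f<7](ρ[x/w](T)) → 3

== RESULT ==
f | x | c
2 | q | 6
4 | t | 4
5 | s | 9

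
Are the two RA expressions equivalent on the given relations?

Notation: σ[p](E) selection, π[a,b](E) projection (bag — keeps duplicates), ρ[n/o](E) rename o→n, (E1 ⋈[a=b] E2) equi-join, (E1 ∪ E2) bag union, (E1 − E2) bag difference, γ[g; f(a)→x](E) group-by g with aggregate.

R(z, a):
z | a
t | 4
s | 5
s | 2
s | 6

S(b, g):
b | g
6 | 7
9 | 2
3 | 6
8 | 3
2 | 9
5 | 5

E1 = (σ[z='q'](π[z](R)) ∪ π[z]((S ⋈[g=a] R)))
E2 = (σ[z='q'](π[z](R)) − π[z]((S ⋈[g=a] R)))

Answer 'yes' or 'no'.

E1 stepwise |·|:
  R → 4
  π[z](R) → 4
  σ[z='q'](π[z](R)) → 0
  S → 6
  R → 4
  (S ⋈[g=a] R) → 3
  π[z]((S ⋈[g=a] R)) → 3
  (σ[z='q'](π[z](R)) ∪ π[z]((S ⋈[g=a] R))) → 3
E2 stepwise |·|:
  R → 4
  π[z](R) → 4
  σ[z='q'](π[z](R)) → 0
  S → 6
  R → 4
  (S ⋈[g=a] R) → 3
  π[z]((S ⋈[g=a] R)) → 3
  (σ[z='q'](π[z](R)) − π[z]((S ⋈[g=a] R))) → 0

E1 result:
z
s
s
s
E2 result:
z
(0 rows)
Witness: ('s',) appears 3× in E1 but 0× in E2.

no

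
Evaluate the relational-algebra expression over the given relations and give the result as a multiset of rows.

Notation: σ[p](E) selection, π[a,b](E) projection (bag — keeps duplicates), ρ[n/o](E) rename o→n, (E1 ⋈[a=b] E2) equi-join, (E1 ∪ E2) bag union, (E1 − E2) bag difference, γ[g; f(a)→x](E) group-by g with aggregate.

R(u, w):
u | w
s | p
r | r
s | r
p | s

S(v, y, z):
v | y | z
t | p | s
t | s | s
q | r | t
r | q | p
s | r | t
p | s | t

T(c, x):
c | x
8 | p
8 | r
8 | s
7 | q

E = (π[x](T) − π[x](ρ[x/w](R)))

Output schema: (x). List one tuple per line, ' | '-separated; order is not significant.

Row counts bottom-up:
  T → 4
  π[x](T) → 4
  R → 4
  ρ[x/w](R) → 4
  π[x](ρ[x/w](R)) → 4
  (π[x](T) − π[x](ρ[x/w](R))) → 1

== RESULT ==
x
q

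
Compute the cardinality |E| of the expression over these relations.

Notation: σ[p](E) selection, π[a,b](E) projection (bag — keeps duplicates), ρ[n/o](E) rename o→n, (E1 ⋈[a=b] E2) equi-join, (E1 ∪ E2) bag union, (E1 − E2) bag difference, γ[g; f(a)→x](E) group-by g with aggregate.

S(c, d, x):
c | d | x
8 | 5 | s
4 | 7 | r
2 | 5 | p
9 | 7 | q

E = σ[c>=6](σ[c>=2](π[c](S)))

Row counts bottom-up:
  S → 4
  π[c](S) → 4
  σ[c>=2](π[c](S)) → 4
  σ[c>=6](σ[c>=2](π[c](S))) → 2

|E| = 2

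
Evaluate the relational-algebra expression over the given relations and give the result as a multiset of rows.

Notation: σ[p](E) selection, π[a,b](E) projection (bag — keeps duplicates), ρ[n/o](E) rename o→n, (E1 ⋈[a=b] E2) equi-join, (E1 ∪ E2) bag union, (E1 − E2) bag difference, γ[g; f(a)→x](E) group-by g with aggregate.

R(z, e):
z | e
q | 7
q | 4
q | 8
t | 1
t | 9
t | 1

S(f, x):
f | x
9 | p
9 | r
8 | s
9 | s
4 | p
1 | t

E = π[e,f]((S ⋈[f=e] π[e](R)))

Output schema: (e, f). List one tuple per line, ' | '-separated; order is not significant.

Subexpression sizes:
  S → 6
  R → 6
  π[e](R) → 6
  (S ⋈[f=e] π[e](R)) → 7
  π[e,f]((S ⋈[f=e] π[e](R))) → 7

== RESULT ==
e | f
1 | 1
1 | 1
4 | 4
8 | 8
9 | 9
9 | 9
9 | 9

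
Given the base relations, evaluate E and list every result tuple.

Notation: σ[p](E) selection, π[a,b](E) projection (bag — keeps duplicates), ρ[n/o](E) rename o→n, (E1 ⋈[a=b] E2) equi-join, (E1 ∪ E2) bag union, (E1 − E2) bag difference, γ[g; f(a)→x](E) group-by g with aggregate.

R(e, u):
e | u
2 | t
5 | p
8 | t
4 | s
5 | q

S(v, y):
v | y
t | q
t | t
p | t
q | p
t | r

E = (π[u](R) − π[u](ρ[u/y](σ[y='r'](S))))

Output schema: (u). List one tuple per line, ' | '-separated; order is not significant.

Subexpression sizes:
  R → 5
  π[u](R) → 5
  S → 5
  σ[y='r'](S) → 1
  ρ[u/y](σ[y='r'](S)) → 1
  π[u](ρ[u/y](σ[y='r'](S))) → 1
  (π[u](R) − π[u](ρ[u/y](σ[y='r'](S)))) → 5

== RESULT ==
u
p
q
s
t
t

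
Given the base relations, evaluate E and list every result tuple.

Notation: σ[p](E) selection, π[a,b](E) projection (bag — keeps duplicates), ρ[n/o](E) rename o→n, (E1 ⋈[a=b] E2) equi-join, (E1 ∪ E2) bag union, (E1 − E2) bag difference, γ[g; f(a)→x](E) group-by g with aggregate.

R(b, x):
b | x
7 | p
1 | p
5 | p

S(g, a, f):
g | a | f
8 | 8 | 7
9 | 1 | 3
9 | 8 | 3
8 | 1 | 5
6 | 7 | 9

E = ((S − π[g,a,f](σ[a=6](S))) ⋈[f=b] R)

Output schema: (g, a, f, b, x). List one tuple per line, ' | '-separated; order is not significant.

Stepwise |·|:
  S → 5
  S → 5
  σ[a=6](S) → 0
  π[g,a,f](σ[a=6](S)) → 0
  (S − π[g,a,f](σ[a=6](S))) → 5
  R → 3
  ((S − π[g,a,f](σ[a=6](S))) ⋈[f=b] R) → 2

== RESULT ==
g | a | f | b | x
8 | 1 | 5 | 5 | p
8 | 8 | 7 | 7 | p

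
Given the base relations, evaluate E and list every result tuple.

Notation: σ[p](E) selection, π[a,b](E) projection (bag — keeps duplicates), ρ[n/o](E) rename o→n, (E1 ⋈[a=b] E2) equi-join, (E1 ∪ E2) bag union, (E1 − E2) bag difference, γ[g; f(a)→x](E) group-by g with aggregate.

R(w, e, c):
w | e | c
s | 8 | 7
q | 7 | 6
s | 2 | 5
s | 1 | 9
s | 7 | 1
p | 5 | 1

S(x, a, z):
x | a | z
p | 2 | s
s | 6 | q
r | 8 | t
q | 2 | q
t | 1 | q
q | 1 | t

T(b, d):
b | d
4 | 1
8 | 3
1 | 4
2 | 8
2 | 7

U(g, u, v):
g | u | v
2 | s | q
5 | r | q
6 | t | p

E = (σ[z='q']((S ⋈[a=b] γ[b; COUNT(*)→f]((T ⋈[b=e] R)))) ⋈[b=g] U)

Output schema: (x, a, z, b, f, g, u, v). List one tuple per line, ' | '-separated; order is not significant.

Per-node cardinality:
  S → 6
  T → 5
  R → 6
  (T ⋈[b=e] R) → 4
  γ[b; COUNT(*)→f]((T ⋈[b=e] R)) → 3
  (S ⋈[a=b] γ[b; COUNT(*)→f]((T ⋈[b=e] R))) → 5
  σ[z='q']((S ⋈[a=b] γ[b; COUNT(*)→f]((T ⋈[b=e] R)))) → 2
  U → 3
  (σ[z='q']((S ⋈[a=b] γ[b; COUNT(*)→f]((T ⋈[b=e] R)))) ⋈[b=g] U) → 1

== RESULT ==
x | a | z | b | f | g | u | v
q | 2 | q | 2 | 2 | 2 | s | q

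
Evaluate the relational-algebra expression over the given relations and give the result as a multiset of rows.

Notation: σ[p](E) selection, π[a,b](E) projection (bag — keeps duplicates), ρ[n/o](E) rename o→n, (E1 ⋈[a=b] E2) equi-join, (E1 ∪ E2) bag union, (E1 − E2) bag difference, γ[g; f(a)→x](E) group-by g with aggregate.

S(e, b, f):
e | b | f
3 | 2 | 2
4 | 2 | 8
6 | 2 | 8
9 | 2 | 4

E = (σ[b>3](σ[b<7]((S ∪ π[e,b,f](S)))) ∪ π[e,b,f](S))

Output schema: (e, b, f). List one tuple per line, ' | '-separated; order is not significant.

Subexpression sizes:
  S → 4
  S → 4
  π[e,b,f](S) → 4
  (S ∪ π[e,b,f](S)) → 8
  σ[b<7]((S ∪ π[e,b,f](S))) → 8
  σ[b>3](σ[b<7]((S ∪ π[e,b,f](S)))) → 0
  S → 4
  π[e,b,f](S) → 4
  (σ[b>3](σ[b<7]((S ∪ π[e,b,f](S)))) ∪ π[e,b,f](S)) → 4

== RESULT ==
e | b | f
3 | 2 | 2
4 | 2 | 8
6 | 2 | 8
9 | 2 | 4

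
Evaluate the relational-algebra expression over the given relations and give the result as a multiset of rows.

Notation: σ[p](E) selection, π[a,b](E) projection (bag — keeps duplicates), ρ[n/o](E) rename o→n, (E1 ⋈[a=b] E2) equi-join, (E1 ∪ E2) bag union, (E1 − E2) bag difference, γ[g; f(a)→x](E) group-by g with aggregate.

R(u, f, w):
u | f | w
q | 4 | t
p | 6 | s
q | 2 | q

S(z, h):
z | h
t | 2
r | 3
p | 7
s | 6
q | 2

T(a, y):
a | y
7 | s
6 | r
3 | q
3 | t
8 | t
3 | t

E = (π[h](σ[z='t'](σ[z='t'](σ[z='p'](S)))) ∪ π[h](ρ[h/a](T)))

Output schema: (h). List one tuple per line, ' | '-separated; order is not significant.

Per-node cardinality:
  S → 5
  σ[z='p'](S) → 1
  σ[z='t'](σ[z='p'](S)) → 0
  σ[z='t'](σ[z='t'](σ[z='p'](S))) → 0
  π[h](σ[z='t'](σ[z='t'](σ[z='p'](S)))) → 0
  T → 6
  ρ[h/a](T) → 6
  π[h](ρ[h/a](T)) → 6
  (π[h](σ[z='t'](σ[z='t'](σ[z='p'](S)))) ∪ π[h](ρ[h/a](T))) → 6

== RESULT ==
h
3
3
3
6
7
8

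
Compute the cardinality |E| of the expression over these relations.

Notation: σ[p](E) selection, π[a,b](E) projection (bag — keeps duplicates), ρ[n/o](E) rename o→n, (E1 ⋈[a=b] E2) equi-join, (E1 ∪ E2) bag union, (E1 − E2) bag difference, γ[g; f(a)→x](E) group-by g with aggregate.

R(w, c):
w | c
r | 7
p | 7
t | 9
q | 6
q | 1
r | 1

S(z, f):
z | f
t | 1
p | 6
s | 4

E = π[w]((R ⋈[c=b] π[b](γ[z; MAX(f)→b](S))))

Per-node cardinality:
  R → 6
  S → 3
  γ[z; MAX(f)→b](S) → 3
  π[b](γ[z; MAX(f)→b](S)) → 3
  (R ⋈[c=b] π[b](γ[z; MAX(f)→b](S))) → 3
  π[w]((R ⋈[c=b] π[b](γ[z; MAX(f)→b](S)))) → 3

|E| = 3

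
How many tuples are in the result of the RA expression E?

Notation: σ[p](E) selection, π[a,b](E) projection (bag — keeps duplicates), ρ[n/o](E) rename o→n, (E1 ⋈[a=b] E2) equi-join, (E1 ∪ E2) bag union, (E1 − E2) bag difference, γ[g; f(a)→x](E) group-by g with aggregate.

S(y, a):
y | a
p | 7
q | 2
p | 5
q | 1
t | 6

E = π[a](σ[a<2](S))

Row counts bottom-up:
  S → 5
  σ[a<2](S) → 1
  π[a](σ[a<2](S)) → 1

|E| = 1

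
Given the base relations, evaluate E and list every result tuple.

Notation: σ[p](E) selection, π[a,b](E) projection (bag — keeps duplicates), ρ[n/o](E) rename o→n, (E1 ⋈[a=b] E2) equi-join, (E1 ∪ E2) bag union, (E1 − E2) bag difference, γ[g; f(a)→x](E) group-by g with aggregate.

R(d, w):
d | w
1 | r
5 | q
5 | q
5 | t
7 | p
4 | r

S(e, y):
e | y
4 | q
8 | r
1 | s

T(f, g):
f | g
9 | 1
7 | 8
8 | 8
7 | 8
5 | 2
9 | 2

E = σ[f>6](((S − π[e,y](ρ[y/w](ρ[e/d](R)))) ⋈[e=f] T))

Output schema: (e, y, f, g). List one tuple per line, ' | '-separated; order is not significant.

Per-node cardinality:
  S → 3
  R → 6
  ρ[e/d](R) → 6
  ρ[y/w](ρ[e/d](R)) → 6
  π[e,y](ρ[y/w](ρ[e/d](R))) → 6
  (S − π[e,y](ρ[y/w](ρ[e/d](R)))) → 3
  T → 6
  ((S − π[e,y](ρ[y/w](ρ[e/d](R)))) ⋈[e=f] T) → 1
  σ[f>6](((S − π[e,y](ρ[y/w](ρ[e/d](R)))) ⋈[e=f] T)) → 1

== RESULT ==
e | y | f | g
8 | r | 8 | 8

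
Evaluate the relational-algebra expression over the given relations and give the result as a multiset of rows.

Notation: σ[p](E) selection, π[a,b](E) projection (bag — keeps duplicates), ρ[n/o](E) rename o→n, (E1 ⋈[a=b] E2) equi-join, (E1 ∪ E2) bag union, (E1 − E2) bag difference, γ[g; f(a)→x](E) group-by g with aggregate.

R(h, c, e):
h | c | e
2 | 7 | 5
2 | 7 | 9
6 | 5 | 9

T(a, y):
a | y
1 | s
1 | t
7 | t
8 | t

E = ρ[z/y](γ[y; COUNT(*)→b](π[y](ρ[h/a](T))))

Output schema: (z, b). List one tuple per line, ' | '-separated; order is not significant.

Row counts bottom-up:
  T → 4
  ρ[h/a](T) → 4
  π[y](ρ[h/a](T)) → 4
  γ[y; COUNT(*)→b](π[y](ρ[h/a](T))) → 2
  ρ[z/y](γ[y; COUNT(*)→b](π[y](ρ[h/a](T)))) → 2

== RESULT ==
z | b
s | 1
t | 3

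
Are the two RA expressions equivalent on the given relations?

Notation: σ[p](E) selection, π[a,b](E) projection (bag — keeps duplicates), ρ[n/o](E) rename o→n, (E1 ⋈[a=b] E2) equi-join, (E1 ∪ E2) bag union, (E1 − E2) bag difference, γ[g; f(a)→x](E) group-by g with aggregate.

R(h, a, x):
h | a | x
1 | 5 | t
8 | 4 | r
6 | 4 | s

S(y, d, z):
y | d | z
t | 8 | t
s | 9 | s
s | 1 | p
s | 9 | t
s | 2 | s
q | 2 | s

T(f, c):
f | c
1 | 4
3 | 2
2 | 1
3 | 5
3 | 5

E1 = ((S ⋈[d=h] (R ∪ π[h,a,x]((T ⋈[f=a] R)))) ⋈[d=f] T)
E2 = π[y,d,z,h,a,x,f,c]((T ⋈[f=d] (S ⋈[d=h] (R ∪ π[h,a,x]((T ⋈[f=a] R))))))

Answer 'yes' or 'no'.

E1 stepwise |·|:
  S → 6
  R → 3
  T → 5
  R → 3
  (T ⋈[f=a] R) → 0
  π[h,a,x]((T ⋈[f=a] R)) → 0
  (R ∪ π[h,a,x]((T ⋈[f=a] R))) → 3
  (S ⋈[d=h] (R ∪ π[h,a,x]((T ⋈[f=a] R)))) → 2
  T → 5
  ((S ⋈[d=h] (R ∪ π[h,a,x]((T ⋈[f=a] R)))) ⋈[d=f] T) → 1
E2 stepwise |·|:
  T → 5
  S → 6
  R → 3
  T → 5
  R → 3
  (T ⋈[f=a] R) → 0
  π[h,a,x]((T ⋈[f=a] R)) → 0
  (R ∪ π[h,a,x]((T ⋈[f=a] R))) → 3
  (S ⋈[d=h] (R ∪ π[h,a,x]((T ⋈[f=a] R)))) → 2
  (T ⋈[f=d] (S ⋈[d=h] (R ∪ π[h,a,x]((T ⋈[f=a] R))))) → 1
  π[y,d,z,h,a,x,f,c]((T ⋈[f=d] (S ⋈[d=h] (R ∪ π[h,a,x]((T ⋈[f=a] R)))))) → 1

E1 and E2 produce the same multiset:
y | d | z | h | a | x | f | c
s | 1 | p | 1 | 5 | t | 1 | 4

yes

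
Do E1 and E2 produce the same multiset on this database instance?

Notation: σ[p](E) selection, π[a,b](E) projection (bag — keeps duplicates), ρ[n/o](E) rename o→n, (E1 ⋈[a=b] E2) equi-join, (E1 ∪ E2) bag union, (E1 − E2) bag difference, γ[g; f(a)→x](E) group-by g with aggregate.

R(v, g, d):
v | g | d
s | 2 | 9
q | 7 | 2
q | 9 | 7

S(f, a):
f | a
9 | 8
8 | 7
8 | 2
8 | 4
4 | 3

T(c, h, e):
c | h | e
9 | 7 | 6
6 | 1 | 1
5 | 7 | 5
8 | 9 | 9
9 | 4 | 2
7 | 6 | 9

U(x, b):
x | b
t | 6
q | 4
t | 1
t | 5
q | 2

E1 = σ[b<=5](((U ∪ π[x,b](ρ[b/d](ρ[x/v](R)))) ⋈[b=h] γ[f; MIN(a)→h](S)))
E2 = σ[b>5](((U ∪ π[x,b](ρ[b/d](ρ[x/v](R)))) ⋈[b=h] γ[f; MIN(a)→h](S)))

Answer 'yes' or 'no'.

E1 row counts bottom-up:
  U → 5
  R → 3
  ρ[x/v](R) → 3
  ρ[b/d](ρ[x/v](R)) → 3
  π[x,b](ρ[b/d](ρ[x/v](R))) → 3
  (U ∪ π[x,b](ρ[b/d](ρ[x/v](R)))) → 8
  S → 5
  γ[f; MIN(a)→h](S) → 3
  ((U ∪ π[x,b](ρ[b/d](ρ[x/v](R)))) ⋈[b=h] γ[f; MIN(a)→h](S)) → 2
  σ[b<=5](((U ∪ π[x,b](ρ[b/d](ρ[x/v](R)))) ⋈[b=h] γ[f; MIN(a)→h](S))) → 2
E2 row counts bottom-up:
  U → 5
  R → 3
  ρ[x/v](R) → 3
  ρ[b/d](ρ[x/v](R)) → 3
  π[x,b](ρ[b/d](ρ[x/v](R))) → 3
  (U ∪ π[x,b](ρ[b/d](ρ[x/v](R)))) → 8
  S → 5
  γ[f; MIN(a)→h](S) → 3
  ((U ∪ π[x,b](ρ[b/d](ρ[x/v](R)))) ⋈[b=h] γ[f; MIN(a)→h](S)) → 2
  σ[b>5](((U ∪ π[x,b](ρ[b/d](ρ[x/v](R)))) ⋈[b=h] γ[f; MIN(a)→h](S))) → 0

E1 result:
x | b | f | h
q | 2 | 8 | 2
q | 2 | 8 | 2
E2 result:
x | b | f | h
(0 rows)
Witness: ('q', 2, 8, 2) appears 2× in E1 but 0× in E2.

no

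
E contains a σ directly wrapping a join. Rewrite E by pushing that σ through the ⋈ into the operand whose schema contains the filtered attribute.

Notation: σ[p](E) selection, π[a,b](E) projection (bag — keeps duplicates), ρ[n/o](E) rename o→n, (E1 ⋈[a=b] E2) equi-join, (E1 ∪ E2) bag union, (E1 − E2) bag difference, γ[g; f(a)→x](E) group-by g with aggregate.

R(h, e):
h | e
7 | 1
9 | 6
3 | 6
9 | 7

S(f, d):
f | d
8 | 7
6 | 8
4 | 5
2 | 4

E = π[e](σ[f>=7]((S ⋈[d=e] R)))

σ filters on f, owned by the left side.
E' = π[e]((σ[f>=7](S) ⋈[d=e] R))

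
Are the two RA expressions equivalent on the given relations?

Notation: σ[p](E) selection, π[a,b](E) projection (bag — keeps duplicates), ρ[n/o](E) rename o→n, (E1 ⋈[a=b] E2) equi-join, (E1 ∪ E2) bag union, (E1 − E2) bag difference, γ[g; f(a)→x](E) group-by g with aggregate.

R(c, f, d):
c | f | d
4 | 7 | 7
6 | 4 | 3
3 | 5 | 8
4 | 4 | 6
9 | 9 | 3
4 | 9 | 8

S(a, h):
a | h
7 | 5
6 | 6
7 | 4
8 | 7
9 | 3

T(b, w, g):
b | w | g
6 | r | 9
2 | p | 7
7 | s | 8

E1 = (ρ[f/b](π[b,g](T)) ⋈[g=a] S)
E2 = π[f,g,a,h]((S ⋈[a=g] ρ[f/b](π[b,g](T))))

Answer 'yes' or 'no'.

E1 per-node cardinality:
  T → 3
  π[b,g](T) → 3
  ρ[f/b](π[b,g](T)) → 3
  S → 5
  (ρ[f/b](π[b,g](T)) ⋈[g=a] S) → 4
E2 per-node cardinality:
  S → 5
  T → 3
  π[b,g](T) → 3
  ρ[f/b](π[b,g](T)) → 3
  (S ⋈[a=g] ρ[f/b](π[b,g](T))) → 4
  π[f,g,a,h]((S ⋈[a=g] ρ[f/b](π[b,g](T)))) → 4

E1 and E2 produce the same multiset:
f | g | a | h
2 | 7 | 7 | 4
2 | 7 | 7 | 5
6 | 9 | 9 | 3
7 | 8 | 8 | 7

yes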